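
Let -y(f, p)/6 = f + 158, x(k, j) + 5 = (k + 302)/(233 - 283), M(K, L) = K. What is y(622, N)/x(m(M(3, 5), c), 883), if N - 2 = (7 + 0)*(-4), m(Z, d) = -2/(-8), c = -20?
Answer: 936000/2209 ≈ 423.72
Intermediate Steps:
m(Z, d) = ¼ (m(Z, d) = -2*(-⅛) = ¼)
N = -26 (N = 2 + (7 + 0)*(-4) = 2 + 7*(-4) = 2 - 28 = -26)
x(k, j) = -276/25 - k/50 (x(k, j) = -5 + (k + 302)/(233 - 283) = -5 + (302 + k)/(-50) = -5 + (302 + k)*(-1/50) = -5 + (-151/25 - k/50) = -276/25 - k/50)
y(f, p) = -948 - 6*f (y(f, p) = -6*(f + 158) = -6*(158 + f) = -948 - 6*f)
y(622, N)/x(m(M(3, 5), c), 883) = (-948 - 6*622)/(-276/25 - 1/50*¼) = (-948 - 3732)/(-276/25 - 1/200) = -4680/(-2209/200) = -4680*(-200/2209) = 936000/2209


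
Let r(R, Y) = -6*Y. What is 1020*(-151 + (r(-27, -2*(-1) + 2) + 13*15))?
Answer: 20400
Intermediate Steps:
1020*(-151 + (r(-27, -2*(-1) + 2) + 13*15)) = 1020*(-151 + (-6*(-2*(-1) + 2) + 13*15)) = 1020*(-151 + (-6*(2 + 2) + 195)) = 1020*(-151 + (-6*4 + 195)) = 1020*(-151 + (-24 + 195)) = 1020*(-151 + 171) = 1020*20 = 20400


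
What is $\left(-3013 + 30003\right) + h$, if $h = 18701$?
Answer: $45691$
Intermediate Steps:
$\left(-3013 + 30003\right) + h = \left(-3013 + 30003\right) + 18701 = 26990 + 18701 = 45691$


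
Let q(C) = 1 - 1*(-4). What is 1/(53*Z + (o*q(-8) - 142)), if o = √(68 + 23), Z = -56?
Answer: -622/1933965 - √91/1933965 ≈ -0.00032655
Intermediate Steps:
q(C) = 5 (q(C) = 1 + 4 = 5)
o = √91 ≈ 9.5394
1/(53*Z + (o*q(-8) - 142)) = 1/(53*(-56) + (√91*5 - 142)) = 1/(-2968 + (5*√91 - 142)) = 1/(-2968 + (-142 + 5*√91)) = 1/(-3110 + 5*√91)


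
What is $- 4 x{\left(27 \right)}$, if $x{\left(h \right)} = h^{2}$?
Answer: $-2916$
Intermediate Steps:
$- 4 x{\left(27 \right)} = - 4 \cdot 27^{2} = \left(-4\right) 729 = -2916$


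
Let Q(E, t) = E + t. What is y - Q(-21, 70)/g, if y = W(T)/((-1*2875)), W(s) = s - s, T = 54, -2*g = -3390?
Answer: -49/1695 ≈ -0.028909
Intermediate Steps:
g = 1695 (g = -½*(-3390) = 1695)
W(s) = 0
y = 0 (y = 0/((-1*2875)) = 0/(-2875) = 0*(-1/2875) = 0)
y - Q(-21, 70)/g = 0 - (-21 + 70)/1695 = 0 - 49/1695 = -49/1695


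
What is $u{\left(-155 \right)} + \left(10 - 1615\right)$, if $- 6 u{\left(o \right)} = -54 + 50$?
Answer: $- \frac{4813}{3} \approx -1604.3$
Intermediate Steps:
$u{\left(o \right)} = \frac{2}{3}$ ($u{\left(o \right)} = - \frac{-54 + 50}{6} = \left(- \frac{1}{6}\right) \left(-4\right) = \frac{2}{3}$)
$u{\left(-155 \right)} + \left(10 - 1615\right) = \frac{2}{3} + \left(10 - 1615\right) = \frac{2}{3} - 1605 = - \frac{4813}{3}$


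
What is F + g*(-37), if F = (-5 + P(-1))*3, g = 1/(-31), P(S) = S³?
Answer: -521/31 ≈ -16.806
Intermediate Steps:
g = -1/31 ≈ -0.032258
F = -18 (F = (-5 + (-1)³)*3 = (-5 - 1)*3 = -6*3 = -18)
F + g*(-37) = -18 - 1/31*(-37) = -18 + 37/31 = -521/31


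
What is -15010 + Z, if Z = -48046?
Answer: -63056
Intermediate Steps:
-15010 + Z = -15010 - 48046 = -63056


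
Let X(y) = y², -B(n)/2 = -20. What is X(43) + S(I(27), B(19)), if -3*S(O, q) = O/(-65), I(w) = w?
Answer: 120194/65 ≈ 1849.1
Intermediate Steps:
B(n) = 40 (B(n) = -2*(-20) = 40)
S(O, q) = O/195 (S(O, q) = -O/(3*(-65)) = -O*(-1)/(3*65) = -(-1)*O/195 = O/195)
X(43) + S(I(27), B(19)) = 43² + (1/195)*27 = 1849 + 9/65 = 120194/65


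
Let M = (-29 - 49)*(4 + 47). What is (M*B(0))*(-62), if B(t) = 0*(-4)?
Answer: 0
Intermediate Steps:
M = -3978 (M = -78*51 = -3978)
B(t) = 0
(M*B(0))*(-62) = -3978*0*(-62) = 0*(-62) = 0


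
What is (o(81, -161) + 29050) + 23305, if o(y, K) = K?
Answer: 52194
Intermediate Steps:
(o(81, -161) + 29050) + 23305 = (-161 + 29050) + 23305 = 28889 + 23305 = 52194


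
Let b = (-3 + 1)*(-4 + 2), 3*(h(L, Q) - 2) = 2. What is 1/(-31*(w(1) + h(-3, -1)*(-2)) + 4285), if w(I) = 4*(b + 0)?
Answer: 3/11863 ≈ 0.00025289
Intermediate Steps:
h(L, Q) = 8/3 (h(L, Q) = 2 + (⅓)*2 = 2 + ⅔ = 8/3)
b = 4 (b = -2*(-2) = 4)
w(I) = 16 (w(I) = 4*(4 + 0) = 4*4 = 16)
1/(-31*(w(1) + h(-3, -1)*(-2)) + 4285) = 1/(-31*(16 + (8/3)*(-2)) + 4285) = 1/(-31*(16 - 16/3) + 4285) = 1/(-31*32/3 + 4285) = 1/(-992/3 + 4285) = 1/(11863/3) = 3/11863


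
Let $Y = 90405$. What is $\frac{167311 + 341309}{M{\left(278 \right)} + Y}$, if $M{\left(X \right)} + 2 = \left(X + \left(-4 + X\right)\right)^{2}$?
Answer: $\frac{508620}{395107} \approx 1.2873$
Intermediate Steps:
$M{\left(X \right)} = -2 + \left(-4 + 2 X\right)^{2}$ ($M{\left(X \right)} = -2 + \left(X + \left(-4 + X\right)\right)^{2} = -2 + \left(-4 + 2 X\right)^{2}$)
$\frac{167311 + 341309}{M{\left(278 \right)} + Y} = \frac{167311 + 341309}{\left(-2 + 4 \left(-2 + 278\right)^{2}\right) + 90405} = \frac{508620}{\left(-2 + 4 \cdot 276^{2}\right) + 90405} = \frac{508620}{\left(-2 + 4 \cdot 76176\right) + 90405} = \frac{508620}{\left(-2 + 304704\right) + 90405} = \frac{508620}{304702 + 90405} = \frac{508620}{395107}$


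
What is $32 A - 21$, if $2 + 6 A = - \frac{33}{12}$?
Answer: $- \frac{139}{3} \approx -46.333$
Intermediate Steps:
$A = - \frac{19}{24}$ ($A = - \frac{1}{3} + \frac{\left(-33\right) \frac{1}{12}}{6} = - \frac{1}{3} + \frac{1}{6} \left(- \frac{11}{4}\right) = - \frac{1}{3} - \frac{11}{24} = - \frac{19}{24} \approx -0.79167$)
$32 A - 21 = 32 \left(- \frac{19}{24}\right) - 21 = - \frac{76}{3} - 21 = - \frac{139}{3}$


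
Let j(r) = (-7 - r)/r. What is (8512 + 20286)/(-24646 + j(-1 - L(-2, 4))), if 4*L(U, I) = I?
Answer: -8228/7041 ≈ -1.1686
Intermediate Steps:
L(U, I) = I/4
j(r) = (-7 - r)/r
(8512 + 20286)/(-24646 + j(-1 - L(-2, 4))) = (8512 + 20286)/(-24646 + (-7 - (-1 - 4/4))/(-1 - 4/4)) = 28798/(-24646 + (-7 - (-1 - 1*1))/(-1 - 1*1)) = 28798/(-24646 + (-7 - (-1 - 1))/(-1 - 1)) = 28798/(-24646 + (-7 - 1*(-2))/(-2)) = 28798/(-24646 - (-7 + 2)/2) = 28798/(-24646 - 1/2*(-5)) = 28798/(-24646 + 5/2) = 28798/(-49287/2) = 28798*(-2/49287) = -8228/7041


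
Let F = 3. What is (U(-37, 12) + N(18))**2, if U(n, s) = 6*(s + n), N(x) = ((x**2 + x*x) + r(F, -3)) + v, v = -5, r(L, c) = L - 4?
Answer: 242064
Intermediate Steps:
r(L, c) = -4 + L
N(x) = -6 + 2*x**2 (N(x) = ((x**2 + x*x) + (-4 + 3)) - 5 = ((x**2 + x**2) - 1) - 5 = (2*x**2 - 1) - 5 = (-1 + 2*x**2) - 5 = -6 + 2*x**2)
U(n, s) = 6*n + 6*s (U(n, s) = 6*(n + s) = 6*n + 6*s)
(U(-37, 12) + N(18))**2 = ((6*(-37) + 6*12) + (-6 + 2*18**2))**2 = ((-222 + 72) + (-6 + 2*324))**2 = (-150 + (-6 + 648))**2 = (-150 + 642)**2 = 492**2 = 242064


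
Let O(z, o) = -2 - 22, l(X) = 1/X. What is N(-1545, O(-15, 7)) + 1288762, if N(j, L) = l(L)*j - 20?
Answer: 10310451/8 ≈ 1.2888e+6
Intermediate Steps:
O(z, o) = -24
N(j, L) = -20 + j/L (N(j, L) = j/L - 20 = -20 + j/L)
N(-1545, O(-15, 7)) + 1288762 = (-20 - 1545/(-24)) + 1288762 = (-20 - 1545*(-1/24)) + 1288762 = (-20 + 515/8) + 1288762 = 355/8 + 1288762 = 10310451/8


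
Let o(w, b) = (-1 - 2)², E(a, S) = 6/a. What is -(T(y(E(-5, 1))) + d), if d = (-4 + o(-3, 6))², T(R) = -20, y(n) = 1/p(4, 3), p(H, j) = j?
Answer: -5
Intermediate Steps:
o(w, b) = 9 (o(w, b) = (-3)² = 9)
y(n) = ⅓ (y(n) = 1/3 = ⅓)
d = 25 (d = (-4 + 9)² = 5² = 25)
-(T(y(E(-5, 1))) + d) = -(-20 + 25) = -1*5 = -5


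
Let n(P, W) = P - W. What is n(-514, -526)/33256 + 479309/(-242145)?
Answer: -3984248591/2013193530 ≈ -1.9791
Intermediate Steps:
n(-514, -526)/33256 + 479309/(-242145) = (-514 - 1*(-526))/33256 + 479309/(-242145) = (-514 + 526)*(1/33256) + 479309*(-1/242145) = 12*(1/33256) - 479309/242145 = 3/8314 - 479309/242145 = -3984248591/2013193530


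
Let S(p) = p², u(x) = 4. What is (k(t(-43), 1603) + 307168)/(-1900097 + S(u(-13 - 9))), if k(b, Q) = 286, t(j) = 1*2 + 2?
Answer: -307454/1900081 ≈ -0.16181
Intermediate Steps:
t(j) = 4 (t(j) = 2 + 2 = 4)
(k(t(-43), 1603) + 307168)/(-1900097 + S(u(-13 - 9))) = (286 + 307168)/(-1900097 + 4²) = 307454/(-1900097 + 16) = 307454/(-1900081) = 307454*(-1/1900081) = -307454/1900081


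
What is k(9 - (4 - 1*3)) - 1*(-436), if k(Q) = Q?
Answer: 444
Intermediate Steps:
k(9 - (4 - 1*3)) - 1*(-436) = (9 - (4 - 1*3)) - 1*(-436) = (9 - (4 - 3)) + 436 = (9 - 1*1) + 436 = (9 - 1) + 436 = 8 + 436 = 444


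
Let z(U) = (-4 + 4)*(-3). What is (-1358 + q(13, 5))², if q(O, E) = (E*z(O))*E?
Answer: 1844164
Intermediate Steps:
z(U) = 0 (z(U) = 0*(-3) = 0)
q(O, E) = 0 (q(O, E) = (E*0)*E = 0*E = 0)
(-1358 + q(13, 5))² = (-1358 + 0)² = (-1358)² = 1844164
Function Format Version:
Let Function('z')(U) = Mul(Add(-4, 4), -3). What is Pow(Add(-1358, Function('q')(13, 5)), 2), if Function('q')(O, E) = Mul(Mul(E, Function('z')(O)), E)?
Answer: 1844164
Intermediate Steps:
Function('z')(U) = 0 (Function('z')(U) = Mul(0, -3) = 0)
Function('q')(O, E) = 0 (Function('q')(O, E) = Mul(Mul(E, 0), E) = Mul(0, E) = 0)
Pow(Add(-1358, Function('q')(13, 5)), 2) = Pow(Add(-1358, 0), 2) = Pow(-1358, 2) = 1844164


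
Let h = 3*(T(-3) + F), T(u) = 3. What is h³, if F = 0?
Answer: 729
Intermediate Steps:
h = 9 (h = 3*(3 + 0) = 3*3 = 9)
h³ = 9³ = 729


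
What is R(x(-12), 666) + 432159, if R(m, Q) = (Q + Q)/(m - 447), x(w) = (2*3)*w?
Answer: 74763063/173 ≈ 4.3216e+5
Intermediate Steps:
x(w) = 6*w
R(m, Q) = 2*Q/(-447 + m) (R(m, Q) = (2*Q)/(-447 + m) = 2*Q/(-447 + m))
R(x(-12), 666) + 432159 = 2*666/(-447 + 6*(-12)) + 432159 = 2*666/(-447 - 72) + 432159 = 2*666/(-519) + 432159 = 2*666*(-1/519) + 432159 = -444/173 + 432159 = 74763063/173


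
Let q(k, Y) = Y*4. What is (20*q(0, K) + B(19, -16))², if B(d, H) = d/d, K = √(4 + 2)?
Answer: 38401 + 160*√6 ≈ 38793.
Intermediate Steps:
K = √6 ≈ 2.4495
q(k, Y) = 4*Y
B(d, H) = 1
(20*q(0, K) + B(19, -16))² = (20*(4*√6) + 1)² = (80*√6 + 1)² = (1 + 80*√6)²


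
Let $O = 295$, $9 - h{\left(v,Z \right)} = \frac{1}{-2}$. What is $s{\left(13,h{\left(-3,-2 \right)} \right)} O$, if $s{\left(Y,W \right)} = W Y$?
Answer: $\frac{72865}{2} \approx 36433.0$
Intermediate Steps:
$h{\left(v,Z \right)} = \frac{19}{2}$ ($h{\left(v,Z \right)} = 9 - \frac{1}{-2} = 9 - - \frac{1}{2} = 9 + \frac{1}{2} = \frac{19}{2}$)
$s{\left(13,h{\left(-3,-2 \right)} \right)} O = \frac{19}{2} \cdot 13 \cdot 295 = \frac{247}{2} \cdot 295 = \frac{72865}{2}$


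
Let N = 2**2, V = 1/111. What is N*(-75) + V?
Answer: -33299/111 ≈ -299.99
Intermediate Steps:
V = 1/111 ≈ 0.0090090
N = 4
N*(-75) + V = 4*(-75) + 1/111 = -300 + 1/111 = -33299/111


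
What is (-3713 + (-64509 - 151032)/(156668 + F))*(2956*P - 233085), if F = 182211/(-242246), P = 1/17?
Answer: 32833024298936528819/37952014117 ≈ 8.6512e+8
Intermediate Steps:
P = 1/17 ≈ 0.058824
F = -182211/242246 (F = 182211*(-1/242246) = -182211/242246 ≈ -0.75217)
(-3713 + (-64509 - 151032)/(156668 + F))*(2956*P - 233085) = (-3713 + (-64509 - 151032)/(156668 - 182211/242246))*(2956*(1/17) - 233085) = (-3713 - 215541/37952014117/242246)*(2956/17 - 233085) = (-3713 - 215541*242246/37952014117)*(-3959489/17) = (-3713 - 52213945086/37952014117)*(-3959489/17) = -140968042361507/37952014117*(-3959489/17) = 32833024298936528819/37952014117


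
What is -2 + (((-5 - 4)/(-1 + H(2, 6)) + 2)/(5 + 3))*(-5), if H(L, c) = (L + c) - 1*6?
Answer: 19/8 ≈ 2.3750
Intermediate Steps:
H(L, c) = -6 + L + c (H(L, c) = (L + c) - 6 = -6 + L + c)
-2 + (((-5 - 4)/(-1 + H(2, 6)) + 2)/(5 + 3))*(-5) = -2 + (((-5 - 4)/(-1 + (-6 + 2 + 6)) + 2)/(5 + 3))*(-5) = -2 + ((-9/(-1 + 2) + 2)/8)*(-5) = -2 + ((-9/1 + 2)*(⅛))*(-5) = -2 + ((-9*1 + 2)*(⅛))*(-5) = -2 + ((-9 + 2)*(⅛))*(-5) = -2 - 7*⅛*(-5) = -2 - 7/8*(-5) = -2 + 35/8 = 19/8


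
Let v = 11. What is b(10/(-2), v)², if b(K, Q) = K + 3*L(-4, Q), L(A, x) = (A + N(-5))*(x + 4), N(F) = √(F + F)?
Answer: 13975 - 16650*I*√10 ≈ 13975.0 - 52652.0*I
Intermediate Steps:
N(F) = √2*√F (N(F) = √(2*F) = √2*√F)
L(A, x) = (4 + x)*(A + I*√10) (L(A, x) = (A + √2*√(-5))*(x + 4) = (A + √2*(I*√5))*(4 + x) = (A + I*√10)*(4 + x) = (4 + x)*(A + I*√10))
b(K, Q) = -48 + K - 12*Q + 12*I*√10 + 3*I*Q*√10 (b(K, Q) = K + 3*(4*(-4) - 4*Q + 4*I*√10 + I*Q*√10) = K + 3*(-16 - 4*Q + 4*I*√10 + I*Q*√10) = K + (-48 - 12*Q + 12*I*√10 + 3*I*Q*√10) = -48 + K - 12*Q + 12*I*√10 + 3*I*Q*√10)
b(10/(-2), v)² = (-48 + 10/(-2) - 12*11 + 12*I*√10 + 3*I*11*√10)² = (-48 + 10*(-½) - 132 + 12*I*√10 + 33*I*√10)² = (-48 - 5 - 132 + 12*I*√10 + 33*I*√10)² = (-185 + 45*I*√10)²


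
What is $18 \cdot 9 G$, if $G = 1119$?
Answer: $181278$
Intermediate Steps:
$18 \cdot 9 G = 18 \cdot 9 \cdot 1119 = 162 \cdot 1119 = 181278$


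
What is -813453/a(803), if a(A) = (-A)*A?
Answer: 813453/644809 ≈ 1.2615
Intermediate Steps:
a(A) = -A²
-813453/a(803) = -813453/((-1*803²)) = -813453/((-1*644809)) = -813453/(-644809) = -813453*(-1/644809) = 813453/644809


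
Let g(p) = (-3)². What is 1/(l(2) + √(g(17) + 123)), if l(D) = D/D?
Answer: -1/131 + 2*√33/131 ≈ 0.080070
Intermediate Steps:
g(p) = 9
l(D) = 1
1/(l(2) + √(g(17) + 123)) = 1/(1 + √(9 + 123)) = 1/(1 + √132) = 1/(1 + 2*√33)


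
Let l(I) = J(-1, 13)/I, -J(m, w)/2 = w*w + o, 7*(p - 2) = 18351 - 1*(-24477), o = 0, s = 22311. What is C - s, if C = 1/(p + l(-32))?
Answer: -15319959593/686655 ≈ -22311.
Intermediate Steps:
p = 42842/7 (p = 2 + (18351 - 1*(-24477))/7 = 2 + (18351 + 24477)/7 = 2 + (⅐)*42828 = 2 + 42828/7 = 42842/7 ≈ 6120.3)
J(m, w) = -2*w² (J(m, w) = -2*(w*w + 0) = -2*(w² + 0) = -2*w²)
l(I) = -338/I (l(I) = (-2*13²)/I = (-2*169)/I = -338/I)
C = 112/686655 (C = 1/(42842/7 - 338/(-32)) = 1/(42842/7 - 338*(-1/32)) = 1/(42842/7 + 169/16) = 1/(686655/112) = 112/686655 ≈ 0.00016311)
C - s = 112/686655 - 1*22311 = 112/686655 - 22311 = -15319959593/686655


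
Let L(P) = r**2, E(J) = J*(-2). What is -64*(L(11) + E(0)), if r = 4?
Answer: -1024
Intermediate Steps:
E(J) = -2*J
L(P) = 16 (L(P) = 4**2 = 16)
-64*(L(11) + E(0)) = -64*(16 - 2*0) = -64*(16 + 0) = -64*16 = -1024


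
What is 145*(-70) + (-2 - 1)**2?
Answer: -10141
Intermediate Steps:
145*(-70) + (-2 - 1)**2 = -10150 + (-3)**2 = -10150 + 9 = -10141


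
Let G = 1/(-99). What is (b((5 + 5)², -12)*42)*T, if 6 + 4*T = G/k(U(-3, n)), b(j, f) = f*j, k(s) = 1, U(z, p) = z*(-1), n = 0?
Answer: 833000/11 ≈ 75727.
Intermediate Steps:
U(z, p) = -z
G = -1/99 ≈ -0.010101
T = -595/396 (T = -3/2 + (-1/99/1)/4 = -3/2 + (-1/99*1)/4 = -3/2 + (¼)*(-1/99) = -3/2 - 1/396 = -595/396 ≈ -1.5025)
(b((5 + 5)², -12)*42)*T = (-12*(5 + 5)²*42)*(-595/396) = (-12*10²*42)*(-595/396) = (-12*100*42)*(-595/396) = -1200*42*(-595/396) = -50400*(-595/396) = 833000/11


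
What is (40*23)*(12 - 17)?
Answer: -4600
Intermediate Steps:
(40*23)*(12 - 17) = 920*(-5) = -4600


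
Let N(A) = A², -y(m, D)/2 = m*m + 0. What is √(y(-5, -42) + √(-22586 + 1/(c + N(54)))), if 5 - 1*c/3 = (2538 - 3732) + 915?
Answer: √(-44368200 + 471*I*√80168012274)/942 ≈ 7.3616 + 10.207*I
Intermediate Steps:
y(m, D) = -2*m² (y(m, D) = -2*(m*m + 0) = -2*(m² + 0) = -2*m²)
c = 852 (c = 15 - 3*((2538 - 3732) + 915) = 15 - 3*(-1194 + 915) = 15 - 3*(-279) = 15 + 837 = 852)
√(y(-5, -42) + √(-22586 + 1/(c + N(54)))) = √(-2*(-5)² + √(-22586 + 1/(852 + 54²))) = √(-2*25 + √(-22586 + 1/(852 + 2916))) = √(-50 + √(-22586 + 1/3768)) = √(-50 + √(-85104047/3768)) = √(-50 + I*√80168012274/1884)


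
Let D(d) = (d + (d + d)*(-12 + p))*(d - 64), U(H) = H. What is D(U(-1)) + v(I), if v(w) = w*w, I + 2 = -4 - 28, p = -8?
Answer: -1379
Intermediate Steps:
I = -34 (I = -2 + (-4 - 28) = -2 - 32 = -34)
v(w) = w²
D(d) = -39*d*(-64 + d) (D(d) = (d + (d + d)*(-12 - 8))*(d - 64) = (d + (2*d)*(-20))*(-64 + d) = (d - 40*d)*(-64 + d) = (-39*d)*(-64 + d) = -39*d*(-64 + d))
D(U(-1)) + v(I) = 39*(-1)*(64 - 1*(-1)) + (-34)² = 39*(-1)*(64 + 1) + 1156 = 39*(-1)*65 + 1156 = -2535 + 1156 = -1379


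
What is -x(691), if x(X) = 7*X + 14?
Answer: -4851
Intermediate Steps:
x(X) = 14 + 7*X
-x(691) = -(14 + 7*691) = -(14 + 4837) = -1*4851 = -4851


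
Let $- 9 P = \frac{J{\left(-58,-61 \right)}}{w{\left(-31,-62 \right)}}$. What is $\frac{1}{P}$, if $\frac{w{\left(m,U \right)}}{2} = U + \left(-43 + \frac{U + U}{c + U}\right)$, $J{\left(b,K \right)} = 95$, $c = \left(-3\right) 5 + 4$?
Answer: $\frac{135738}{6935} \approx 19.573$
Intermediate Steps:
$c = -11$ ($c = -15 + 4 = -11$)
$w{\left(m,U \right)} = -86 + 2 U + \frac{4 U}{-11 + U}$ ($w{\left(m,U \right)} = 2 \left(U - \left(43 - \frac{U + U}{-11 + U}\right)\right) = 2 \left(U + \left(-43 + \frac{2 U}{-11 + U}\right)\right) = 2 \left(-43 + U + \frac{2 U}{-11 + U}\right) = -86 + 2 U + \frac{4 U}{-11 + U}$)
$P = \frac{6935}{135738}$ ($P = - \frac{95 \frac{1}{2 \frac{1}{-11 - 62} \left(473 + \left(-62\right)^{2} - -3224\right)}}{9} = - \frac{95 \frac{1}{2 \frac{1}{-73} \left(473 + 3844 + 3224\right)}}{9} = - \frac{95 \frac{1}{2 \left(- \frac{1}{73}\right) 7541}}{9} = - \frac{95 \frac{1}{- \frac{15082}{73}}}{9} = - \frac{95 \left(- \frac{73}{15082}\right)}{9} = \left(- \frac{1}{9}\right) \left(- \frac{6935}{15082}\right) = \frac{6935}{135738} \approx 0.051091$)
$\frac{1}{P} = \frac{1}{\frac{6935}{135738}} = \frac{135738}{6935}$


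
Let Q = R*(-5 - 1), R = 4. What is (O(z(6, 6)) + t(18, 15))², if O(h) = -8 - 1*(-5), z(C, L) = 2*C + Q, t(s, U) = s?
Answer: 225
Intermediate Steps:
Q = -24 (Q = 4*(-5 - 1) = 4*(-6) = -24)
z(C, L) = -24 + 2*C (z(C, L) = 2*C - 24 = -24 + 2*C)
O(h) = -3 (O(h) = -8 + 5 = -3)
(O(z(6, 6)) + t(18, 15))² = (-3 + 18)² = 15² = 225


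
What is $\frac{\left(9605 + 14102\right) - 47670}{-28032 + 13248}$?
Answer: $\frac{23963}{14784} \approx 1.6209$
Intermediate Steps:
$\frac{\left(9605 + 14102\right) - 47670}{-28032 + 13248} = \frac{23707 - 47670}{-14784} = \left(-23963\right) \left(- \frac{1}{14784}\right) = \frac{23963}{14784}$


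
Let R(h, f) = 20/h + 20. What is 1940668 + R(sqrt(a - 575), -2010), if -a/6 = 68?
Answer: 1940688 - 20*I*sqrt(983)/983 ≈ 1.9407e+6 - 0.6379*I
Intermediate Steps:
a = -408 (a = -6*68 = -408)
R(h, f) = 20 + 20/h
1940668 + R(sqrt(a - 575), -2010) = 1940668 + (20 + 20/(sqrt(-408 - 575))) = 1940668 + (20 + 20/(sqrt(-983))) = 1940668 + (20 + 20/((I*sqrt(983)))) = 1940668 + (20 + 20*(-I*sqrt(983)/983)) = 1940668 + (20 - 20*I*sqrt(983)/983) = 1940688 - 20*I*sqrt(983)/983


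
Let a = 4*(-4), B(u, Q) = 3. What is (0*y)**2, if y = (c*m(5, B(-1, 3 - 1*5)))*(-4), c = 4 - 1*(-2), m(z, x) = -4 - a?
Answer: 0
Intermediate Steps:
a = -16
m(z, x) = 12 (m(z, x) = -4 - 1*(-16) = -4 + 16 = 12)
c = 6 (c = 4 + 2 = 6)
y = -288 (y = (6*12)*(-4) = 72*(-4) = -288)
(0*y)**2 = (0*(-288))**2 = 0**2 = 0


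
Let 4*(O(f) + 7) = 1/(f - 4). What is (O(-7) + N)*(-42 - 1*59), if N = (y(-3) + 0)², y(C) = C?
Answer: -8787/44 ≈ -199.70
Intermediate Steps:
N = 9 (N = (-3 + 0)² = (-3)² = 9)
O(f) = -7 + 1/(4*(-4 + f)) (O(f) = -7 + 1/(4*(f - 4)) = -7 + 1/(4*(-4 + f)))
(O(-7) + N)*(-42 - 1*59) = ((113 - 28*(-7))/(4*(-4 - 7)) + 9)*(-42 - 1*59) = ((¼)*(113 + 196)/(-11) + 9)*(-42 - 59) = ((¼)*(-1/11)*309 + 9)*(-101) = (-309/44 + 9)*(-101) = (87/44)*(-101) = -8787/44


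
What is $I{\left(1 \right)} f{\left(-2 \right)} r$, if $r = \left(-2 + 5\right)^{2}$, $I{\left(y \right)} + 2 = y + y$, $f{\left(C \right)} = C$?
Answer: $0$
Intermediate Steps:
$I{\left(y \right)} = -2 + 2 y$ ($I{\left(y \right)} = -2 + \left(y + y\right) = -2 + 2 y$)
$r = 9$ ($r = 3^{2} = 9$)
$I{\left(1 \right)} f{\left(-2 \right)} r = \left(-2 + 2 \cdot 1\right) \left(-2\right) 9 = \left(-2 + 2\right) \left(-2\right) 9 = 0 \left(-2\right) 9 = 0 \cdot 9 = 0$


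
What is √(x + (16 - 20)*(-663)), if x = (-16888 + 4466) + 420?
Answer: 5*I*√374 ≈ 96.695*I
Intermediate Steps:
x = -12002 (x = -12422 + 420 = -12002)
√(x + (16 - 20)*(-663)) = √(-12002 + (16 - 20)*(-663)) = √(-12002 - 4*(-663)) = √(-12002 + 2652) = √(-9350) = 5*I*√374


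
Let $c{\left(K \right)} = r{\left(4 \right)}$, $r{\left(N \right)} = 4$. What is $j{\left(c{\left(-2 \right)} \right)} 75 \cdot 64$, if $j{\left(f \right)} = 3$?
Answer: $14400$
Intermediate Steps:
$c{\left(K \right)} = 4$
$j{\left(c{\left(-2 \right)} \right)} 75 \cdot 64 = 3 \cdot 75 \cdot 64 = 225 \cdot 64 = 14400$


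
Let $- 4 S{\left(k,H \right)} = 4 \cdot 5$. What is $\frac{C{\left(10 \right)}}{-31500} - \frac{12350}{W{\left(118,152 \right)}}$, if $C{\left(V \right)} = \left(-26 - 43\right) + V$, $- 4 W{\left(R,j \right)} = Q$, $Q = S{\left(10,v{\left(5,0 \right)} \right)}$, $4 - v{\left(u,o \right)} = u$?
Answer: $- \frac{311219941}{31500} \approx -9880.0$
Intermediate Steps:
$v{\left(u,o \right)} = 4 - u$
$S{\left(k,H \right)} = -5$ ($S{\left(k,H \right)} = - \frac{4 \cdot 5}{4} = \left(- \frac{1}{4}\right) 20 = -5$)
$Q = -5$
$W{\left(R,j \right)} = \frac{5}{4}$ ($W{\left(R,j \right)} = \left(- \frac{1}{4}\right) \left(-5\right) = \frac{5}{4}$)
$C{\left(V \right)} = -69 + V$
$\frac{C{\left(10 \right)}}{-31500} - \frac{12350}{W{\left(118,152 \right)}} = \frac{-69 + 10}{-31500} - \frac{12350}{\frac{5}{4}} = \left(-59\right) \left(- \frac{1}{31500}\right) - 9880 = \frac{59}{31500} - 9880 = - \frac{311219941}{31500}$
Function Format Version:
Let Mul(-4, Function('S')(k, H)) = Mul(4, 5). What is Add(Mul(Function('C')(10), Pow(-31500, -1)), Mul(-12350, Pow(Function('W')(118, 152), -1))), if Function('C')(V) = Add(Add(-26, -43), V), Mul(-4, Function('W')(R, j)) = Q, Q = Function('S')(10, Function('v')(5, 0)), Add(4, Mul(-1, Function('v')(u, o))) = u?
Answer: Rational(-311219941, 31500) ≈ -9880.0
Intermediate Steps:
Function('v')(u, o) = Add(4, Mul(-1, u))
Function('S')(k, H) = -5 (Function('S')(k, H) = Mul(Rational(-1, 4), Mul(4, 5)) = Mul(Rational(-1, 4), 20) = -5)
Q = -5
Function('W')(R, j) = Rational(5, 4) (Function('W')(R, j) = Mul(Rational(-1, 4), -5) = Rational(5, 4))
Function('C')(V) = Add(-69, V)
Add(Mul(Function('C')(10), Pow(-31500, -1)), Mul(-12350, Pow(Function('W')(118, 152), -1))) = Add(Mul(Add(-69, 10), Pow(-31500, -1)), Mul(-12350, Pow(Rational(5, 4), -1))) = Add(Mul(-59, Rational(-1, 31500)), Mul(-12350, Rational(4, 5))) = Add(Rational(59, 31500), -9880) = Rational(-311219941, 31500)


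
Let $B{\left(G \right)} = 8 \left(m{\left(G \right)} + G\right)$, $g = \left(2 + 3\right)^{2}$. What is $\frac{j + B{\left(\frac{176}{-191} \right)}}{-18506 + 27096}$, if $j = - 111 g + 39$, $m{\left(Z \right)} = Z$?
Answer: $- \frac{262696}{820345} \approx -0.32023$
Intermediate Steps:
$g = 25$ ($g = 5^{2} = 25$)
$B{\left(G \right)} = 16 G$ ($B{\left(G \right)} = 8 \left(G + G\right) = 8 \cdot 2 G = 16 G$)
$j = -2736$ ($j = \left(-111\right) 25 + 39 = -2775 + 39 = -2736$)
$\frac{j + B{\left(\frac{176}{-191} \right)}}{-18506 + 27096} = \frac{-2736 + 16 \frac{176}{-191}}{-18506 + 27096} = \frac{-2736 + 16 \cdot 176 \left(- \frac{1}{191}\right)}{8590} = \left(-2736 + 16 \left(- \frac{176}{191}\right)\right) \frac{1}{8590} = \left(-2736 - \frac{2816}{191}\right) \frac{1}{8590} = \left(- \frac{525392}{191}\right) \frac{1}{8590} = - \frac{262696}{820345}$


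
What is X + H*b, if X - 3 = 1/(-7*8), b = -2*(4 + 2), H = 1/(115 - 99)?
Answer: 125/56 ≈ 2.2321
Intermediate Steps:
H = 1/16 ≈ 0.062500
b = -12 (b = -2*6 = -12)
X = 167/56 (X = 3 + 1/(-7*8) = 3 + 1/(-56) = 3 - 1/56 = 167/56 ≈ 2.9821)
X + H*b = 167/56 + (1/16)*(-12) = 167/56 - ¾ = 125/56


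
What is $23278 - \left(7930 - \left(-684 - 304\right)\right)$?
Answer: $14360$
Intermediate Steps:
$23278 - \left(7930 - \left(-684 - 304\right)\right) = 23278 - \left(7930 - -988\right) = 23278 - \left(7930 + 988\right) = 23278 - 8918 = 14360$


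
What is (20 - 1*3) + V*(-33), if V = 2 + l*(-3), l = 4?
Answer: 347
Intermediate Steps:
V = -10 (V = 2 + 4*(-3) = 2 - 12 = -10)
(20 - 1*3) + V*(-33) = (20 - 1*3) - 10*(-33) = (20 - 3) + 330 = 17 + 330 = 347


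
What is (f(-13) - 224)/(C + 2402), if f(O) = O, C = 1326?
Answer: -237/3728 ≈ -0.063573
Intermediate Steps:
(f(-13) - 224)/(C + 2402) = (-13 - 224)/(1326 + 2402) = -237/3728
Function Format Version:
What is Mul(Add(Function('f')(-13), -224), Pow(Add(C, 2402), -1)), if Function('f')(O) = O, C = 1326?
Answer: Rational(-237, 3728) ≈ -0.063573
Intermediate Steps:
Mul(Add(Function('f')(-13), -224), Pow(Add(C, 2402), -1)) = Mul(Add(-13, -224), Pow(Add(1326, 2402), -1)) = Mul(-237, Pow(3728, -1)) = Mul(-237, Rational(1, 3728)) = Rational(-237, 3728)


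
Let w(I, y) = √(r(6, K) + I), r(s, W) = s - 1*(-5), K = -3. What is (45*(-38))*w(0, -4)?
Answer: -1710*√11 ≈ -5671.4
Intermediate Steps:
r(s, W) = 5 + s (r(s, W) = s + 5 = 5 + s)
w(I, y) = √(11 + I) (w(I, y) = √((5 + 6) + I) = √(11 + I))
(45*(-38))*w(0, -4) = (45*(-38))*√(11 + 0) = -1710*√11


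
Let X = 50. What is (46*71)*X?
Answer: 163300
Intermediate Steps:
(46*71)*X = (46*71)*50 = 3266*50 = 163300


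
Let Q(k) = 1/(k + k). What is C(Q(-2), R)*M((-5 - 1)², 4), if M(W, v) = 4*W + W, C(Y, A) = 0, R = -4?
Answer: 0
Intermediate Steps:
Q(k) = 1/(2*k)
M(W, v) = 5*W
C(Q(-2), R)*M((-5 - 1)², 4) = 0*(5*(-5 - 1)²) = 0*(5*(-6)²) = 0*(5*36) = 0*180 = 0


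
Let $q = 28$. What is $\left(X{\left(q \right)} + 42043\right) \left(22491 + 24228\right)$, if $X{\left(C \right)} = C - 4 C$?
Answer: $1960282521$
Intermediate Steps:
$X{\left(C \right)} = - 3 C$
$\left(X{\left(q \right)} + 42043\right) \left(22491 + 24228\right) = \left(\left(-3\right) 28 + 42043\right) \left(22491 + 24228\right) = \left(-84 + 42043\right) 46719 = 41959 \cdot 46719 = 1960282521$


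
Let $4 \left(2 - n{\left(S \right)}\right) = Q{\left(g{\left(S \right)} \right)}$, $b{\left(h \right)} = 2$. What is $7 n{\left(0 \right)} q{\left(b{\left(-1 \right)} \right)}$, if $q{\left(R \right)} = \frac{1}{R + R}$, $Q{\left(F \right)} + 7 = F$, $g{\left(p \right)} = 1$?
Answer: $\frac{49}{8} \approx 6.125$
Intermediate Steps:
$Q{\left(F \right)} = -7 + F$
$q{\left(R \right)} = \frac{1}{2 R}$
$n{\left(S \right)} = \frac{7}{2}$ ($n{\left(S \right)} = 2 - \frac{-7 + 1}{4} = 2 - - \frac{3}{2} = 2 + \frac{3}{2} = \frac{7}{2}$)
$7 n{\left(0 \right)} q{\left(b{\left(-1 \right)} \right)} = 7 \cdot \frac{7}{2} \frac{1}{2 \cdot 2} = \frac{49 \cdot \frac{1}{2} \cdot \frac{1}{2}}{2} = \frac{49}{2} \cdot \frac{1}{4} = \frac{49}{8}$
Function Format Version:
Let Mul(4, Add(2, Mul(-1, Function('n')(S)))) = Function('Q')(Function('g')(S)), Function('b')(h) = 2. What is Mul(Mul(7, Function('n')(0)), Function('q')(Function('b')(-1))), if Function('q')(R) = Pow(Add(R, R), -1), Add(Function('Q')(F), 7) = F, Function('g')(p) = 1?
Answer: Rational(49, 8) ≈ 6.1250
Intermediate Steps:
Function('Q')(F) = Add(-7, F)
Function('q')(R) = Mul(Rational(1, 2), Pow(R, -1)) (Function('q')(R) = Pow(Mul(2, R), -1) = Mul(Rational(1, 2), Pow(R, -1)))
Function('n')(S) = Rational(7, 2) (Function('n')(S) = Add(2, Mul(Rational(-1, 4), Add(-7, 1))) = Add(2, Mul(Rational(-1, 4), -6)) = Add(2, Rational(3, 2)) = Rational(7, 2))
Mul(Mul(7, Function('n')(0)), Function('q')(Function('b')(-1))) = Mul(Mul(7, Rational(7, 2)), Mul(Rational(1, 2), Pow(2, -1))) = Mul(Rational(49, 2), Mul(Rational(1, 2), Rational(1, 2))) = Mul(Rational(49, 2), Rational(1, 4)) = Rational(49, 8)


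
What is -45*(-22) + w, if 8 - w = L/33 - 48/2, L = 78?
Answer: 11216/11 ≈ 1019.6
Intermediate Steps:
w = 326/11 (w = 8 - (78/33 - 48/2) = 8 - (78*(1/33) - 48*½) = 8 - (26/11 - 24) = 8 - 1*(-238/11) = 8 + 238/11 = 326/11 ≈ 29.636)
-45*(-22) + w = -45*(-22) + 326/11 = 990 + 326/11 = 11216/11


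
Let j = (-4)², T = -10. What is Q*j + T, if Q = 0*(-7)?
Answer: -10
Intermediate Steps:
Q = 0
j = 16
Q*j + T = 0*16 - 10 = 0 - 10 = -10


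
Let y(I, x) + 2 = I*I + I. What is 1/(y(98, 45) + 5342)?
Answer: 1/15042 ≈ 6.6480e-5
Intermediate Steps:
y(I, x) = -2 + I + I² (y(I, x) = -2 + (I*I + I) = -2 + (I² + I) = -2 + (I + I²) = -2 + I + I²)
1/(y(98, 45) + 5342) = 1/((-2 + 98 + 98²) + 5342) = 1/((-2 + 98 + 9604) + 5342) = 1/(9700 + 5342) = 1/15042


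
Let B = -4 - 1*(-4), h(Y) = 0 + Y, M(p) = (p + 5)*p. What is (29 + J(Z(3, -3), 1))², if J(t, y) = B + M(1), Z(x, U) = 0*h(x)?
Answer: 1225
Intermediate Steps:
M(p) = p*(5 + p) (M(p) = (5 + p)*p = p*(5 + p))
h(Y) = Y
Z(x, U) = 0 (Z(x, U) = 0*x = 0)
B = 0 (B = -4 + 4 = 0)
J(t, y) = 6 (J(t, y) = 0 + 1*(5 + 1) = 0 + 1*6 = 0 + 6 = 6)
(29 + J(Z(3, -3), 1))² = (29 + 6)² = 35² = 1225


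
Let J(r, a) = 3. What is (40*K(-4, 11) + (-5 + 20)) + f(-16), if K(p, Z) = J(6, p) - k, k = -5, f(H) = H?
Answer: 319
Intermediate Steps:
K(p, Z) = 8 (K(p, Z) = 3 - 1*(-5) = 3 + 5 = 8)
(40*K(-4, 11) + (-5 + 20)) + f(-16) = (40*8 + (-5 + 20)) - 16 = (320 + 15) - 16 = 335 - 16 = 319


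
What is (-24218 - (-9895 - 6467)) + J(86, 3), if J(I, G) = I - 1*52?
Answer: -7822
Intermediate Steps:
J(I, G) = -52 + I (J(I, G) = I - 52 = -52 + I)
(-24218 - (-9895 - 6467)) + J(86, 3) = (-24218 - (-9895 - 6467)) + (-52 + 86) = (-24218 - 1*(-16362)) + 34 = (-24218 + 16362) + 34 = -7856 + 34 = -7822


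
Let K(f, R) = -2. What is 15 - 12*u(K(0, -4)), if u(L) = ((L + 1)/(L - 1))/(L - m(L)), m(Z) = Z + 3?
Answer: 49/3 ≈ 16.333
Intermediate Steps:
m(Z) = 3 + Z
u(L) = -(1 + L)/(3*(-1 + L)) (u(L) = ((L + 1)/(L - 1))/(L - (3 + L)) = ((1 + L)/(-1 + L))/(L + (-3 - L)) = ((1 + L)/(-1 + L))/(-3) = ((1 + L)/(-1 + L))*(-1/3) = -(1 + L)/(3*(-1 + L)))
15 - 12*u(K(0, -4)) = 15 - 4*(-1 - 1*(-2))/(-1 - 2) = 15 - 4*(-1 + 2)/(-3) = 15 - 4*(-1)/3 = 15 - 12*(-1/9) = 15 + 4/3 = 49/3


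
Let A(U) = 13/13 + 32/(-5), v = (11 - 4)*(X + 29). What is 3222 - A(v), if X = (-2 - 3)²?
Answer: 16137/5 ≈ 3227.4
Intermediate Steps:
X = 25 (X = (-5)² = 25)
v = 378 (v = (11 - 4)*(25 + 29) = 7*54 = 378)
A(U) = -27/5 (A(U) = 13*(1/13) + 32*(-⅕) = 1 - 32/5 = -27/5)
3222 - A(v) = 3222 - 1*(-27/5) = 3222 + 27/5 = 16137/5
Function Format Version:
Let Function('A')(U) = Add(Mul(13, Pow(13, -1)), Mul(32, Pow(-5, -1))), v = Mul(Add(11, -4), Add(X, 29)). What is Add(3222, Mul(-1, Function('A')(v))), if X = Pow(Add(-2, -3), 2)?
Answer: Rational(16137, 5) ≈ 3227.4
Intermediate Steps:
X = 25 (X = Pow(-5, 2) = 25)
v = 378 (v = Mul(Add(11, -4), Add(25, 29)) = Mul(7, 54) = 378)
Function('A')(U) = Rational(-27, 5) (Function('A')(U) = Add(Mul(13, Rational(1, 13)), Mul(32, Rational(-1, 5))) = Add(1, Rational(-32, 5)) = Rational(-27, 5))
Add(3222, Mul(-1, Function('A')(v))) = Add(3222, Mul(-1, Rational(-27, 5))) = Add(3222, Rational(27, 5)) = Rational(16137, 5)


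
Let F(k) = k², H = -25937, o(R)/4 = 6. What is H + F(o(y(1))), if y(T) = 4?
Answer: -25361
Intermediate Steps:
o(R) = 24 (o(R) = 4*6 = 24)
H + F(o(y(1))) = -25937 + 24² = -25937 + 576 = -25361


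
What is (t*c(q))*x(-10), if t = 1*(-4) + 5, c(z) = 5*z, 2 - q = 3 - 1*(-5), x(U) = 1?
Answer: -30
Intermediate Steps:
q = -6 (q = 2 - (3 - 1*(-5)) = 2 - (3 + 5) = 2 - 1*8 = 2 - 8 = -6)
t = 1 (t = -4 + 5 = 1)
(t*c(q))*x(-10) = (1*(5*(-6)))*1 = (1*(-30))*1 = -30*1 = -30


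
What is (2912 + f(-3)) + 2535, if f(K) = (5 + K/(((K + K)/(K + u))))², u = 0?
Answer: 21837/4 ≈ 5459.3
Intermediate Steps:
f(K) = (5 + K/2)² (f(K) = (5 + K/(((K + K)/(K + 0))))² = (5 + K/(((2*K)/K)))² = (5 + K/2)²)
(2912 + f(-3)) + 2535 = (2912 + (10 - 3)²/4) + 2535 = (2912 + (¼)*7²) + 2535 = (2912 + (¼)*49) + 2535 = (2912 + 49/4) + 2535 = 11697/4 + 2535 = 21837/4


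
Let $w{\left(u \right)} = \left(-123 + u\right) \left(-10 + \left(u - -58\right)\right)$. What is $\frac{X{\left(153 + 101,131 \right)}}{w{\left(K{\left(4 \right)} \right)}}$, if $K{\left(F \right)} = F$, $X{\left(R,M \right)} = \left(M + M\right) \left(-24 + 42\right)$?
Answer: $- \frac{1179}{1547} \approx -0.76212$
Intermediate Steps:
$X{\left(R,M \right)} = 36 M$ ($X{\left(R,M \right)} = 2 M 18 = 36 M$)
$w{\left(u \right)} = \left(-123 + u\right) \left(48 + u\right)$ ($w{\left(u \right)} = \left(-123 + u\right) \left(-10 + \left(u + 58\right)\right) = \left(-123 + u\right) \left(-10 + \left(58 + u\right)\right) = \left(-123 + u\right) \left(48 + u\right)$)
$\frac{X{\left(153 + 101,131 \right)}}{w{\left(K{\left(4 \right)} \right)}} = \frac{36 \cdot 131}{-5904 + 4^{2} - 300} = \frac{4716}{-5904 + 16 - 300} = \frac{4716}{-6188} = 4716 \left(- \frac{1}{6188}\right) = - \frac{1179}{1547}$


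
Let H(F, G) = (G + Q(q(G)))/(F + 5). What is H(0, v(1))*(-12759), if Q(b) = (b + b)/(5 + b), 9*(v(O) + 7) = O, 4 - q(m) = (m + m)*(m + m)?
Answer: 2709918034/219705 ≈ 12334.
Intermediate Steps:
q(m) = 4 - 4*m² (q(m) = 4 - (m + m)*(m + m) = 4 - 2*m*2*m = 4 - 4*m²)
v(O) = -7 + O/9
Q(b) = 2*b/(5 + b) (Q(b) = (2*b)/(5 + b) = 2*b/(5 + b))
H(F, G) = (G + 2*(4 - 4*G²)/(9 - 4*G²))/(5 + F) (H(F, G) = (G + 2*(4 - 4*G²)/(5 + (4 - 4*G²)))/(F + 5) = (G + 2*(4 - 4*G²)/(9 - 4*G²))/(5 + F))
H(0, v(1))*(-12759) = ((-8 + 8*(-7 + (⅑)*1)² + (-7 + (⅑)*1)*(-9 + 4*(-7 + (⅑)*1)²))/((-9 + 4*(-7 + (⅑)*1)²)*(5 + 0)))*(-12759) = ((-8 + 8*(-7 + ⅑)² + (-7 + ⅑)*(-9 + 4*(-7 + ⅑)²))/(-9 + 4*(-7 + ⅑)²*5))*(-12759) = ((⅕)*(-8 + 8*(-62/9)² - 62*(-9 + 4*(-62/9)²)/9)/(-9 + 4*(-62/9)²))*(-12759) = ((⅕)*(-8 + 8*(3844/81) - 62*(-9 + 4*(3844/81))/9)/(-9 + 4*(3844/81)))*(-12759) = ((⅕)*(-8 + 30752/81 - 62*(-9 + 15376/81)/9)/(-9 + 15376/81))*(-12759) = ((⅕)*(-8 + 30752/81 - 62/9*14647/81)/(14647/81))*(-12759) = ((81/14647)*(⅕)*(-8 + 30752/81 - 908114/729))*(-12759) = ((81/14647)*(⅕)*(-637178/729))*(-12759) = -637178/659115*(-12759) = 2709918034/219705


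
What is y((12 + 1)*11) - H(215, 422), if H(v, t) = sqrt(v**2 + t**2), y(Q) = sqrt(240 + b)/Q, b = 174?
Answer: -sqrt(224309) + 3*sqrt(46)/143 ≈ -473.47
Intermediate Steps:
y(Q) = 3*sqrt(46)/Q (y(Q) = sqrt(240 + 174)/Q = sqrt(414)/Q = (3*sqrt(46))/Q = 3*sqrt(46)/Q)
H(v, t) = sqrt(t**2 + v**2)
y((12 + 1)*11) - H(215, 422) = 3*sqrt(46)/(((12 + 1)*11)) - sqrt(422**2 + 215**2) = 3*sqrt(46)/((13*11)) - sqrt(178084 + 46225) = 3*sqrt(46)/143 - sqrt(224309) = -sqrt(224309) + 3*sqrt(46)/143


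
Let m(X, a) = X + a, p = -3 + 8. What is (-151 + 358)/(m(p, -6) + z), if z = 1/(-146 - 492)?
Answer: -14674/71 ≈ -206.68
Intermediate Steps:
p = 5
z = -1/638 (z = 1/(-638) = -1/638 ≈ -0.0015674)
(-151 + 358)/(m(p, -6) + z) = (-151 + 358)/((5 - 6) - 1/638) = 207/(-1 - 1/638) = 207/(-639/638) = 207*(-638/639) = -14674/71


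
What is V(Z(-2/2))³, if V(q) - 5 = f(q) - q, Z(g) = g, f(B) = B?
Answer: 125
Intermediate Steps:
V(q) = 5 (V(q) = 5 + (q - q) = 5 + 0 = 5)
V(Z(-2/2))³ = 5³ = 125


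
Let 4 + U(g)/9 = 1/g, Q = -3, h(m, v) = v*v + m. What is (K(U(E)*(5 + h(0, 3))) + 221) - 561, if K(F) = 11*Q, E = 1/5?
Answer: -373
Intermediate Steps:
h(m, v) = m + v² (h(m, v) = v² + m = m + v²)
E = ⅕ ≈ 0.20000
U(g) = -36 + 9/g
K(F) = -33 (K(F) = 11*(-3) = -33)
(K(U(E)*(5 + h(0, 3))) + 221) - 561 = (-33 + 221) - 561 = 188 - 561 = -373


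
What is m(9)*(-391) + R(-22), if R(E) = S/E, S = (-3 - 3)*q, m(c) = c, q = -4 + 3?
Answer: -38712/11 ≈ -3519.3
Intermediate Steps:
q = -1
S = 6 (S = (-3 - 3)*(-1) = -6*(-1) = 6)
R(E) = 6/E
m(9)*(-391) + R(-22) = 9*(-391) + 6/(-22) = -3519 + 6*(-1/22) = -3519 - 3/11 = -38712/11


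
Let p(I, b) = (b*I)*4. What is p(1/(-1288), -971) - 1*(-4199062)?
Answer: 1352098935/322 ≈ 4.1991e+6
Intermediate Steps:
p(I, b) = 4*I*b (p(I, b) = (I*b)*4 = 4*I*b)
p(1/(-1288), -971) - 1*(-4199062) = 4*(-971)/(-1288) - 1*(-4199062) = 4*(-1/1288)*(-971) + 4199062 = 971/322 + 4199062 = 1352098935/322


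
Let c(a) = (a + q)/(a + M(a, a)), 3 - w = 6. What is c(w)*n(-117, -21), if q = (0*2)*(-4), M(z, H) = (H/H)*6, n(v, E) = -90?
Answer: 90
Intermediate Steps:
w = -3 (w = 3 - 1*6 = 3 - 6 = -3)
M(z, H) = 6 (M(z, H) = 1*6 = 6)
q = 0 (q = 0*(-4) = 0)
c(a) = a/(6 + a) (c(a) = (a + 0)/(a + 6) = a/(6 + a))
c(w)*n(-117, -21) = -3/(6 - 3)*(-90) = -3/3*(-90) = -3*⅓*(-90) = -1*(-90) = 90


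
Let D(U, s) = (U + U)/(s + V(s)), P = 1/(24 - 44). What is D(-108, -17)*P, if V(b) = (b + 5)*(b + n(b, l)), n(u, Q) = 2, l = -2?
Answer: 54/815 ≈ 0.066258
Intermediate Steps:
V(b) = (2 + b)*(5 + b) (V(b) = (b + 5)*(b + 2) = (5 + b)*(2 + b) = (2 + b)*(5 + b))
P = -1/20 (P = 1/(-20) = -1/20 ≈ -0.050000)
D(U, s) = 2*U/(10 + s**2 + 8*s) (D(U, s) = (U + U)/(s + (10 + s**2 + 7*s)) = (2*U)/(10 + s**2 + 8*s) = 2*U/(10 + s**2 + 8*s))
D(-108, -17)*P = (2*(-108)/(10 + (-17)**2 + 8*(-17)))*(-1/20) = (2*(-108)/(10 + 289 - 136))*(-1/20) = (2*(-108)/163)*(-1/20) = (2*(-108)*(1/163))*(-1/20) = -216/163*(-1/20) = 54/815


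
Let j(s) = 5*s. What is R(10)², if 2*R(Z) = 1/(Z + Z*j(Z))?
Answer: 1/1040400 ≈ 9.6117e-7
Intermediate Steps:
R(Z) = 1/(2*(Z + 5*Z²)) (R(Z) = 1/(2*(Z + Z*(5*Z))) = 1/(2*(Z + 5*Z²)))
R(10)² = ((½)/(10*(1 + 5*10)))² = ((½)*(⅒)/(1 + 50))² = ((½)*(⅒)/51)² = ((½)*(⅒)*(1/51))² = (1/1020)² = 1/1040400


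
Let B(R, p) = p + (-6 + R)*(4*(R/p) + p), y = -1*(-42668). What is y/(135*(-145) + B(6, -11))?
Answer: -21334/9793 ≈ -2.1785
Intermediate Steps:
y = 42668
B(R, p) = p + (-6 + R)*(p + 4*R/p) (B(R, p) = p + (-6 + R)*(4*R/p + p) = p + (-6 + R)*(p + 4*R/p))
y/(135*(-145) + B(6, -11)) = 42668/(135*(-145) + (-24*6 + 4*6² + (-11)²*(-5 + 6))/(-11)) = 42668/(-19575 - (-144 + 4*36 + 121*1)/11) = 42668/(-19575 - (-144 + 144 + 121)/11) = 42668/(-19575 - 1/11*121) = 42668/(-19575 - 11) = 42668/(-19586) = 42668*(-1/19586) = -21334/9793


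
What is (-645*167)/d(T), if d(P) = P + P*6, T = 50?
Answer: -21543/70 ≈ -307.76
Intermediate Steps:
d(P) = 7*P (d(P) = P + 6*P = 7*P)
(-645*167)/d(T) = (-645*167)/((7*50)) = -107715/350 = -107715*1/350 = -21543/70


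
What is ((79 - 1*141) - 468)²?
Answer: 280900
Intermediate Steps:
((79 - 1*141) - 468)² = ((79 - 141) - 468)² = (-62 - 468)² = (-530)² = 280900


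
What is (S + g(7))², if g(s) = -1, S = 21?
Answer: 400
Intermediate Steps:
(S + g(7))² = (21 - 1)² = 20² = 400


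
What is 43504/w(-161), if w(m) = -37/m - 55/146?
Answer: -1022605024/3453 ≈ -2.9615e+5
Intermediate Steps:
w(m) = -55/146 - 37/m (w(m) = -37/m - 55*1/146 = -37/m - 55/146 = -55/146 - 37/m)
43504/w(-161) = 43504/(-55/146 - 37/(-161)) = 43504/(-55/146 - 37*(-1/161)) = 43504/(-55/146 + 37/161) = 43504/(-3453/23506) = 43504*(-23506/3453) = -1022605024/3453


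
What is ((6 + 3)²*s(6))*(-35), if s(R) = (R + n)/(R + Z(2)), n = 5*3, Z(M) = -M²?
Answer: -59535/2 ≈ -29768.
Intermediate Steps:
n = 15
s(R) = (15 + R)/(-4 + R) (s(R) = (R + 15)/(R - 1*2²) = (15 + R)/(R - 1*4) = (15 + R)/(R - 4) = (15 + R)/(-4 + R))
((6 + 3)²*s(6))*(-35) = ((6 + 3)²*((15 + 6)/(-4 + 6)))*(-35) = (9²*(21/2))*(-35) = (81*((½)*21))*(-35) = (81*(21/2))*(-35) = (1701/2)*(-35) = -59535/2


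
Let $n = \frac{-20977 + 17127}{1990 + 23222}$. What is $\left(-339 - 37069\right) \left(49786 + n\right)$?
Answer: $- \frac{1067148883024}{573} \approx -1.8624 \cdot 10^{9}$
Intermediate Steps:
$n = - \frac{175}{1146}$ ($n = - \frac{3850}{25212} = \left(-3850\right) \frac{1}{25212} = - \frac{175}{1146} \approx -0.1527$)
$\left(-339 - 37069\right) \left(49786 + n\right) = \left(-339 - 37069\right) \left(49786 - \frac{175}{1146}\right) = \left(-339 - 37069\right) \frac{57054581}{1146} = \left(-37408\right) \frac{57054581}{1146} = - \frac{1067148883024}{573}$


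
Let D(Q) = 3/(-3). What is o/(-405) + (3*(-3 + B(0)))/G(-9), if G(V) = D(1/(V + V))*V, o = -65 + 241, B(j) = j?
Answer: -581/405 ≈ -1.4346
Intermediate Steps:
D(Q) = -1 (D(Q) = 3*(-1/3) = -1)
o = 176
G(V) = -V
o/(-405) + (3*(-3 + B(0)))/G(-9) = 176/(-405) + (3*(-3 + 0))/((-1*(-9))) = 176*(-1/405) + (3*(-3))/9 = -176/405 - 9*1/9 = -176/405 - 1 = -581/405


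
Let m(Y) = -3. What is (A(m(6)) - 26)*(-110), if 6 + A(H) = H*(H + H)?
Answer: 1540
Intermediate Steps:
A(H) = -6 + 2*H**2 (A(H) = -6 + H*(H + H) = -6 + H*(2*H) = -6 + 2*H**2)
(A(m(6)) - 26)*(-110) = ((-6 + 2*(-3)**2) - 26)*(-110) = ((-6 + 2*9) - 26)*(-110) = ((-6 + 18) - 26)*(-110) = (12 - 26)*(-110) = -14*(-110) = 1540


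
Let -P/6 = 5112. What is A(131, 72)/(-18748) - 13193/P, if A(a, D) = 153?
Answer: 60662387/143759664 ≈ 0.42197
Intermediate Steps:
P = -30672 (P = -6*5112 = -30672)
A(131, 72)/(-18748) - 13193/P = 153/(-18748) - 13193/(-30672) = 153*(-1/18748) - 13193*(-1/30672) = -153/18748 + 13193/30672 = 60662387/143759664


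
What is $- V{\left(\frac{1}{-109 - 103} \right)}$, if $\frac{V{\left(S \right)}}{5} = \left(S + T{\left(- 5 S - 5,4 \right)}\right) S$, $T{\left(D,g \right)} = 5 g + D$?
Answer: $\frac{995}{2809} \approx 0.35422$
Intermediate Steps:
$T{\left(D,g \right)} = D + 5 g$
$V{\left(S \right)} = 5 S \left(15 - 4 S\right)$ ($V{\left(S \right)} = 5 \left(S + \left(\left(- 5 S - 5\right) + 5 \cdot 4\right)\right) S = 5 \left(S + \left(\left(-5 - 5 S\right) + 20\right)\right) S = 5 \left(S - \left(-15 + 5 S\right)\right) S = 5 \left(15 - 4 S\right) S = 5 S \left(15 - 4 S\right)$)
$- V{\left(\frac{1}{-109 - 103} \right)} = - \frac{5 \left(15 - \frac{4}{-109 - 103}\right)}{-109 - 103} = - \frac{5 \left(15 - \frac{4}{-212}\right)}{-212} = - \frac{5 \left(-1\right) \left(15 - - \frac{1}{53}\right)}{212} = - \frac{5 \left(-1\right) \left(15 + \frac{1}{53}\right)}{212} = - \frac{5 \left(-1\right) 796}{212 \cdot 53} = \left(-1\right) \left(- \frac{995}{2809}\right) = \frac{995}{2809}$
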